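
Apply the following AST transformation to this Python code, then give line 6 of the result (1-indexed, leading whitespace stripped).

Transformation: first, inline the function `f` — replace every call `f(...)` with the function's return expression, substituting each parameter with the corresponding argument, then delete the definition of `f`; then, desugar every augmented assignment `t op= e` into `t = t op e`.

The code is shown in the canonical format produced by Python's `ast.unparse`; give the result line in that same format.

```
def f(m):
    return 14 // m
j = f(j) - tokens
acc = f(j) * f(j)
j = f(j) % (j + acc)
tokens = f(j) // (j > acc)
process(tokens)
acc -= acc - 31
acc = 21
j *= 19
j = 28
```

acc = acc - (acc - 31)

Transformed code:
j = 14 // j - tokens
acc = 14 // j * (14 // j)
j = 14 // j % (j + acc)
tokens = 14 // j // (j > acc)
process(tokens)
acc = acc - (acc - 31)
acc = 21
j = j * 19
j = 28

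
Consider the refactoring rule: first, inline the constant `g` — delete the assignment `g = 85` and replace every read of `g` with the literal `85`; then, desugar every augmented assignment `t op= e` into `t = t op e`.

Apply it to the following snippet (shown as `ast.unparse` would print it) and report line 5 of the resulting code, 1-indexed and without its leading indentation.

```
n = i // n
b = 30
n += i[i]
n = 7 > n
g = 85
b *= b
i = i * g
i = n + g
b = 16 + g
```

Transformed code:
n = i // n
b = 30
n = n + i[i]
n = 7 > n
b = b * b
i = i * 85
i = n + 85
b = 16 + 85

b = b * b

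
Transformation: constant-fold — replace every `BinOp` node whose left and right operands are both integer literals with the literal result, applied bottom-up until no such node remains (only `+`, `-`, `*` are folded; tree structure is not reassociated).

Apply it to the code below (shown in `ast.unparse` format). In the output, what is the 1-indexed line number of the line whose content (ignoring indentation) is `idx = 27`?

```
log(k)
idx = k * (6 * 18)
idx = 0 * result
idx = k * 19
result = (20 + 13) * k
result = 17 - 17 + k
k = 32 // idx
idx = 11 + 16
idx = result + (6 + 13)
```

8

Transformed code:
log(k)
idx = k * 108
idx = 0 * result
idx = k * 19
result = 33 * k
result = 0 + k
k = 32 // idx
idx = 27
idx = result + 19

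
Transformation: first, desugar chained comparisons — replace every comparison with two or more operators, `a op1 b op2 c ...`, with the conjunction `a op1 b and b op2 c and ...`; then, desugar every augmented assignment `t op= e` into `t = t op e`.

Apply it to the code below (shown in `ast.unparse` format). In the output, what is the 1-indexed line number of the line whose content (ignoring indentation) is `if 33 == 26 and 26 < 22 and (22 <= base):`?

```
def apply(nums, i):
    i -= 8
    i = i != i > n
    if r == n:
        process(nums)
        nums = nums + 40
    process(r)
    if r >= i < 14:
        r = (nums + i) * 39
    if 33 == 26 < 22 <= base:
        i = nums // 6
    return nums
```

10

Transformed code:
def apply(nums, i):
    i = i - 8
    i = i != i and i > n
    if r == n:
        process(nums)
        nums = nums + 40
    process(r)
    if r >= i and i < 14:
        r = (nums + i) * 39
    if 33 == 26 and 26 < 22 and (22 <= base):
        i = nums // 6
    return nums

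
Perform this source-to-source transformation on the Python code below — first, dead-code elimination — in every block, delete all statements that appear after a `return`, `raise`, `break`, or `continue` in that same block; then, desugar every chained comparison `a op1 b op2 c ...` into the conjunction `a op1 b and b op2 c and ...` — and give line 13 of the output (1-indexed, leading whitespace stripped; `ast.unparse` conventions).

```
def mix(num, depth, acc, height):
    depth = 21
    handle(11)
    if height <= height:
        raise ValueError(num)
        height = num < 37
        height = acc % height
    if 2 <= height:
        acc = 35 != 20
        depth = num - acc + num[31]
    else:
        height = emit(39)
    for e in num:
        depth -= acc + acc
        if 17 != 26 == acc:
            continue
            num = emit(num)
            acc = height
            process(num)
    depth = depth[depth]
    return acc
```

if 17 != 26 and 26 == acc:

Transformed code:
def mix(num, depth, acc, height):
    depth = 21
    handle(11)
    if height <= height:
        raise ValueError(num)
    if 2 <= height:
        acc = 35 != 20
        depth = num - acc + num[31]
    else:
        height = emit(39)
    for e in num:
        depth -= acc + acc
        if 17 != 26 and 26 == acc:
            continue
    depth = depth[depth]
    return acc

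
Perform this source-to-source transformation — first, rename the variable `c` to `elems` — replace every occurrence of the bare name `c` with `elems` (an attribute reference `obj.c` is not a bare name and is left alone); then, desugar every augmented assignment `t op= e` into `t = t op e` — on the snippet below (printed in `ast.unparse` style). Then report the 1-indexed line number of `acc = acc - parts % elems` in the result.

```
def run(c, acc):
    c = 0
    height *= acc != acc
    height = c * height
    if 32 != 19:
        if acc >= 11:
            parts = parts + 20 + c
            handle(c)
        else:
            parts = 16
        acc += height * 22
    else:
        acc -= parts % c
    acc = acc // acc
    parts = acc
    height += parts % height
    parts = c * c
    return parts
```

Transformed code:
def run(elems, acc):
    elems = 0
    height = height * (acc != acc)
    height = elems * height
    if 32 != 19:
        if acc >= 11:
            parts = parts + 20 + elems
            handle(elems)
        else:
            parts = 16
        acc = acc + height * 22
    else:
        acc = acc - parts % elems
    acc = acc // acc
    parts = acc
    height = height + parts % height
    parts = elems * elems
    return parts

13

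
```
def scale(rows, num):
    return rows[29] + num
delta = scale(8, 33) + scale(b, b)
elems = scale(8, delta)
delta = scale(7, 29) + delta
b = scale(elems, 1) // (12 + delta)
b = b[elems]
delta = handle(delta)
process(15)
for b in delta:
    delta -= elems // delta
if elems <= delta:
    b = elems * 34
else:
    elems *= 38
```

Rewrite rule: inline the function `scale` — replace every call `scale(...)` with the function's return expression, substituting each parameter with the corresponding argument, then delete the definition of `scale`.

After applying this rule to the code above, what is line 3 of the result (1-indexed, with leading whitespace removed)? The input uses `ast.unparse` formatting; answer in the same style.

Transformed code:
delta = 8[29] + 33 + (b[29] + b)
elems = 8[29] + delta
delta = 7[29] + 29 + delta
b = (elems[29] + 1) // (12 + delta)
b = b[elems]
delta = handle(delta)
process(15)
for b in delta:
    delta -= elems // delta
if elems <= delta:
    b = elems * 34
else:
    elems *= 38

delta = 7[29] + 29 + delta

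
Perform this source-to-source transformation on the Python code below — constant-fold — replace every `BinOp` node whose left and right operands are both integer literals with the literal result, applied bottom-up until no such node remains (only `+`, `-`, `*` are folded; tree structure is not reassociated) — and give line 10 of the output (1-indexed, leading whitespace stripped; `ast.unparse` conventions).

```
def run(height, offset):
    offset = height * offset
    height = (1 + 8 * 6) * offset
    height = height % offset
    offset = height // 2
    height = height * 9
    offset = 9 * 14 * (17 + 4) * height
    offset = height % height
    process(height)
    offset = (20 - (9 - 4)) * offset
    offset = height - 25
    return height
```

offset = 15 * offset

Transformed code:
def run(height, offset):
    offset = height * offset
    height = 49 * offset
    height = height % offset
    offset = height // 2
    height = height * 9
    offset = 2646 * height
    offset = height % height
    process(height)
    offset = 15 * offset
    offset = height - 25
    return height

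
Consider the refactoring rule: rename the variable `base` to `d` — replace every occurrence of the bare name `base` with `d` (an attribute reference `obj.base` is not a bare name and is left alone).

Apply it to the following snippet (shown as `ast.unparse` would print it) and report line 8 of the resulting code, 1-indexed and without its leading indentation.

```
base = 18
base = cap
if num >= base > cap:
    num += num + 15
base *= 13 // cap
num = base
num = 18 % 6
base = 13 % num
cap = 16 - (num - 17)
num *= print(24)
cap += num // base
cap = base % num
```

Transformed code:
d = 18
d = cap
if num >= d > cap:
    num += num + 15
d *= 13 // cap
num = d
num = 18 % 6
d = 13 % num
cap = 16 - (num - 17)
num *= print(24)
cap += num // d
cap = d % num

d = 13 % num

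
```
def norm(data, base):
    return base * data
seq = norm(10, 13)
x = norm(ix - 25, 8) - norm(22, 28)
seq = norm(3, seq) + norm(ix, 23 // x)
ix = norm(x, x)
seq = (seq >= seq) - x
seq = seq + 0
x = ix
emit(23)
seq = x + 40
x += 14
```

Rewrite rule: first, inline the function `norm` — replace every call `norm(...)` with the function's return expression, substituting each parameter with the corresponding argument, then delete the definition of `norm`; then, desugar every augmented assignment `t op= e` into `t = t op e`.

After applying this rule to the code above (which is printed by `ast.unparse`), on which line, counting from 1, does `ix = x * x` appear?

4

Transformed code:
seq = 13 * 10
x = 8 * (ix - 25) - 28 * 22
seq = seq * 3 + 23 // x * ix
ix = x * x
seq = (seq >= seq) - x
seq = seq + 0
x = ix
emit(23)
seq = x + 40
x = x + 14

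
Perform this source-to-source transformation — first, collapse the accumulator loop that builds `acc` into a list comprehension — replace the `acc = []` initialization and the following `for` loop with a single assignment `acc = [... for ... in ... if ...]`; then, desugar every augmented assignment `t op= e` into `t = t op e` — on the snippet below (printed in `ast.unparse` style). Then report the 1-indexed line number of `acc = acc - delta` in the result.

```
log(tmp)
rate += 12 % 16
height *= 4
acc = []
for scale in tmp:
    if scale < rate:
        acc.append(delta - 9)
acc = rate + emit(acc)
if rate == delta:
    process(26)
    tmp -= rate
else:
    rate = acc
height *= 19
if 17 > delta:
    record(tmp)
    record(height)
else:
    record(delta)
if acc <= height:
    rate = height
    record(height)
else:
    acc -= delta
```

Transformed code:
log(tmp)
rate = rate + 12 % 16
height = height * 4
acc = [delta - 9 for scale in tmp if scale < rate]
acc = rate + emit(acc)
if rate == delta:
    process(26)
    tmp = tmp - rate
else:
    rate = acc
height = height * 19
if 17 > delta:
    record(tmp)
    record(height)
else:
    record(delta)
if acc <= height:
    rate = height
    record(height)
else:
    acc = acc - delta

21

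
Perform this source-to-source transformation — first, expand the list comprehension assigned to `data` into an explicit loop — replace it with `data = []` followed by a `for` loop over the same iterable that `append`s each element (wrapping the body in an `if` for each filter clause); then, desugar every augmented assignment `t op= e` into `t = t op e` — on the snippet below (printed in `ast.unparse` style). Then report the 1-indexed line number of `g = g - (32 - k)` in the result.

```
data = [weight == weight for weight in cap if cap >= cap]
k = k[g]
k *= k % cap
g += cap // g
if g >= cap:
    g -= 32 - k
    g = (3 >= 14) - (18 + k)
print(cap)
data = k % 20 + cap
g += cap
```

9

Transformed code:
data = []
for weight in cap:
    if cap >= cap:
        data.append(weight == weight)
k = k[g]
k = k * (k % cap)
g = g + cap // g
if g >= cap:
    g = g - (32 - k)
    g = (3 >= 14) - (18 + k)
print(cap)
data = k % 20 + cap
g = g + cap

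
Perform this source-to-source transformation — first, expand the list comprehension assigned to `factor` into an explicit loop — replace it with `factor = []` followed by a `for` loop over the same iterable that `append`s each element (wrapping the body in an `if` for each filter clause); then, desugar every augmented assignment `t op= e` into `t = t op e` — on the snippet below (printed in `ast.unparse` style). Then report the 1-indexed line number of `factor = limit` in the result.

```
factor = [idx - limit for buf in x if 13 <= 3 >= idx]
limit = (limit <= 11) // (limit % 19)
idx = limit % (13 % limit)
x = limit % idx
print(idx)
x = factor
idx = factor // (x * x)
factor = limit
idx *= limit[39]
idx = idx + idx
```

Transformed code:
factor = []
for buf in x:
    if 13 <= 3 >= idx:
        factor.append(idx - limit)
limit = (limit <= 11) // (limit % 19)
idx = limit % (13 % limit)
x = limit % idx
print(idx)
x = factor
idx = factor // (x * x)
factor = limit
idx = idx * limit[39]
idx = idx + idx

11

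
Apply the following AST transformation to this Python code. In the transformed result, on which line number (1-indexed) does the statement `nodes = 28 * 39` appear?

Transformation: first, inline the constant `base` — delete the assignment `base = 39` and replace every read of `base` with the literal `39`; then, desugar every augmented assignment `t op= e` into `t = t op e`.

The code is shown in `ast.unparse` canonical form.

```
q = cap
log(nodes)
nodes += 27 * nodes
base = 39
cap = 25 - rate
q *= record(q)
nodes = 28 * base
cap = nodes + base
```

Transformed code:
q = cap
log(nodes)
nodes = nodes + 27 * nodes
cap = 25 - rate
q = q * record(q)
nodes = 28 * 39
cap = nodes + 39

6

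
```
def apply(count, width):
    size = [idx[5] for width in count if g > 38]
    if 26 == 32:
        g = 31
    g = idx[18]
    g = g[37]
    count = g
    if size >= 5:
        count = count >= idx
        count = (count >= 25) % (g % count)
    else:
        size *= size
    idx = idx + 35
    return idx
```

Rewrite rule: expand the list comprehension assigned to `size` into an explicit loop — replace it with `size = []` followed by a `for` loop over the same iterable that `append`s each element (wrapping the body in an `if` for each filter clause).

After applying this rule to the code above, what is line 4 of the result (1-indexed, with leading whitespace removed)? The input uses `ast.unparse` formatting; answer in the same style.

Transformed code:
def apply(count, width):
    size = []
    for width in count:
        if g > 38:
            size.append(idx[5])
    if 26 == 32:
        g = 31
    g = idx[18]
    g = g[37]
    count = g
    if size >= 5:
        count = count >= idx
        count = (count >= 25) % (g % count)
    else:
        size *= size
    idx = idx + 35
    return idx

if g > 38:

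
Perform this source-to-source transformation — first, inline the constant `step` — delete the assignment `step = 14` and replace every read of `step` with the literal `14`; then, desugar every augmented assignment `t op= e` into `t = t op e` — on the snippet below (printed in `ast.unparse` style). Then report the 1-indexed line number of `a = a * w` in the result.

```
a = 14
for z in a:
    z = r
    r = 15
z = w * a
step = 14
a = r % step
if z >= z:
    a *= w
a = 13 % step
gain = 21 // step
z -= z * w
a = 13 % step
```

8

Transformed code:
a = 14
for z in a:
    z = r
    r = 15
z = w * a
a = r % 14
if z >= z:
    a = a * w
a = 13 % 14
gain = 21 // 14
z = z - z * w
a = 13 % 14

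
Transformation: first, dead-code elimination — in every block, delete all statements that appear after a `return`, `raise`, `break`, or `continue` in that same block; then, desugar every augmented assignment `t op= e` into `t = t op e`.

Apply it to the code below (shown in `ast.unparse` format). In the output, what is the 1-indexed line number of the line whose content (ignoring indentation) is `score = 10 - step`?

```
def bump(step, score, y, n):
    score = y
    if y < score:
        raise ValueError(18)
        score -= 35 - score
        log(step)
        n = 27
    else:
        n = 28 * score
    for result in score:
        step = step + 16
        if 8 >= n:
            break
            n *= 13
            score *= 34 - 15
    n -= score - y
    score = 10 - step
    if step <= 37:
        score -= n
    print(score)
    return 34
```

Transformed code:
def bump(step, score, y, n):
    score = y
    if y < score:
        raise ValueError(18)
    else:
        n = 28 * score
    for result in score:
        step = step + 16
        if 8 >= n:
            break
    n = n - (score - y)
    score = 10 - step
    if step <= 37:
        score = score - n
    print(score)
    return 34

12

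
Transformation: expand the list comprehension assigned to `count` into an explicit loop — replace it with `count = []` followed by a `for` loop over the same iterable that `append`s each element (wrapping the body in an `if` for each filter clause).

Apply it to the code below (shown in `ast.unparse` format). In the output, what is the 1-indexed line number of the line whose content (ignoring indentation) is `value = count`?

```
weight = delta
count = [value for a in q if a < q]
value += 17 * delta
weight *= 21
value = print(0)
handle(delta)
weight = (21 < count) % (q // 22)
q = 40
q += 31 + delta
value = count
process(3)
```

13

Transformed code:
weight = delta
count = []
for a in q:
    if a < q:
        count.append(value)
value += 17 * delta
weight *= 21
value = print(0)
handle(delta)
weight = (21 < count) % (q // 22)
q = 40
q += 31 + delta
value = count
process(3)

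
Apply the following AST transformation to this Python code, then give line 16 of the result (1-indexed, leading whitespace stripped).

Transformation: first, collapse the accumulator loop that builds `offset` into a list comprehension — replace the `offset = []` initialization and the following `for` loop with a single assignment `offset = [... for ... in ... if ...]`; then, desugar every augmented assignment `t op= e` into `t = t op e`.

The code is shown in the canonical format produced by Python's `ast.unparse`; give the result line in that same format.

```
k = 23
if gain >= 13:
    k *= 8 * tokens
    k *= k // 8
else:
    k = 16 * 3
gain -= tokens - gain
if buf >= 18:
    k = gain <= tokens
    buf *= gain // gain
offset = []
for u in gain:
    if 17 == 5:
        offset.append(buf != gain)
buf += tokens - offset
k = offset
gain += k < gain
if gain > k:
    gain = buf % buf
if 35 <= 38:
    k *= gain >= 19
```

Transformed code:
k = 23
if gain >= 13:
    k = k * (8 * tokens)
    k = k * (k // 8)
else:
    k = 16 * 3
gain = gain - (tokens - gain)
if buf >= 18:
    k = gain <= tokens
    buf = buf * (gain // gain)
offset = [buf != gain for u in gain if 17 == 5]
buf = buf + (tokens - offset)
k = offset
gain = gain + (k < gain)
if gain > k:
    gain = buf % buf
if 35 <= 38:
    k = k * (gain >= 19)

gain = buf % buf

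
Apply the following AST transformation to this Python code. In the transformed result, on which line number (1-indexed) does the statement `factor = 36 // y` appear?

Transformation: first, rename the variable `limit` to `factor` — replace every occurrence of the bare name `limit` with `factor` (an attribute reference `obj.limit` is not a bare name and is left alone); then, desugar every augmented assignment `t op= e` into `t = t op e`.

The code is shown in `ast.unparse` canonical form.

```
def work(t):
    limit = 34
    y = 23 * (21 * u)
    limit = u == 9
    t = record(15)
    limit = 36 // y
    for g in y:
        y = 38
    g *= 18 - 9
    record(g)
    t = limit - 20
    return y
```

Transformed code:
def work(t):
    factor = 34
    y = 23 * (21 * u)
    factor = u == 9
    t = record(15)
    factor = 36 // y
    for g in y:
        y = 38
    g = g * (18 - 9)
    record(g)
    t = factor - 20
    return y

6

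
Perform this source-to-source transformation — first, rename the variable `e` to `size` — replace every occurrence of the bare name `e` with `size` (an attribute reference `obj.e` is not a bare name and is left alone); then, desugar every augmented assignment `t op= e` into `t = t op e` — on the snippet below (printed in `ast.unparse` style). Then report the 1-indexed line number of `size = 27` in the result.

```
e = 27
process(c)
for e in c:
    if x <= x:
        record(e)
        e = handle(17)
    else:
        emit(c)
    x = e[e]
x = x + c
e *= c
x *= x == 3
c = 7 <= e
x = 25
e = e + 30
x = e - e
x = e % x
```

1

Transformed code:
size = 27
process(c)
for size in c:
    if x <= x:
        record(size)
        size = handle(17)
    else:
        emit(c)
    x = size[size]
x = x + c
size = size * c
x = x * (x == 3)
c = 7 <= size
x = 25
size = size + 30
x = size - size
x = size % x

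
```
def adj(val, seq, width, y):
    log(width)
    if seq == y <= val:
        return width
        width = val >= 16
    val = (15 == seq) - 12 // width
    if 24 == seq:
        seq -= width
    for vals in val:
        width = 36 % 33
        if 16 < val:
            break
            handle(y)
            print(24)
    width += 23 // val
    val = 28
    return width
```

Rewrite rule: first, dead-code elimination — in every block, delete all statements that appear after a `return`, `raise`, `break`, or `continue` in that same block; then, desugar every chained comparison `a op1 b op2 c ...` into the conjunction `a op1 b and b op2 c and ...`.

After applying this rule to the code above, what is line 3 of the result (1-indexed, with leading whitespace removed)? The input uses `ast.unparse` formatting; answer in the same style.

if seq == y and y <= val:

Transformed code:
def adj(val, seq, width, y):
    log(width)
    if seq == y and y <= val:
        return width
    val = (15 == seq) - 12 // width
    if 24 == seq:
        seq -= width
    for vals in val:
        width = 36 % 33
        if 16 < val:
            break
    width += 23 // val
    val = 28
    return width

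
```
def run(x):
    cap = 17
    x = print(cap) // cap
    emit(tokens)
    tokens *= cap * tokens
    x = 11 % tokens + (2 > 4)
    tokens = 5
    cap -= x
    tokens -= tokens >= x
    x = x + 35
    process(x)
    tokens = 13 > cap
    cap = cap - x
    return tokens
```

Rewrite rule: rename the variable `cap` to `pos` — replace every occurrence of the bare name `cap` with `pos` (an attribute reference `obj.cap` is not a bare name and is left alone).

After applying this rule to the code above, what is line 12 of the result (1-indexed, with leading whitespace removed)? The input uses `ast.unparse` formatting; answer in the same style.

Transformed code:
def run(x):
    pos = 17
    x = print(pos) // pos
    emit(tokens)
    tokens *= pos * tokens
    x = 11 % tokens + (2 > 4)
    tokens = 5
    pos -= x
    tokens -= tokens >= x
    x = x + 35
    process(x)
    tokens = 13 > pos
    pos = pos - x
    return tokens

tokens = 13 > pos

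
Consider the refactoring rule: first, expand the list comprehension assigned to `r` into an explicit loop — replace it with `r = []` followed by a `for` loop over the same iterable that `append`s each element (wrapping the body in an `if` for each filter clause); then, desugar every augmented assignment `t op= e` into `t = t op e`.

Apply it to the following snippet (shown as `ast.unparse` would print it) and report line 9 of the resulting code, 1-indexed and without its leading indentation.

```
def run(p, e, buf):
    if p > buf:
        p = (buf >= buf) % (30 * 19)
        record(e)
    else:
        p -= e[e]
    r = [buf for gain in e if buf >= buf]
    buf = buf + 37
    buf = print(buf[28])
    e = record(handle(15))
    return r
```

Transformed code:
def run(p, e, buf):
    if p > buf:
        p = (buf >= buf) % (30 * 19)
        record(e)
    else:
        p = p - e[e]
    r = []
    for gain in e:
        if buf >= buf:
            r.append(buf)
    buf = buf + 37
    buf = print(buf[28])
    e = record(handle(15))
    return r

if buf >= buf:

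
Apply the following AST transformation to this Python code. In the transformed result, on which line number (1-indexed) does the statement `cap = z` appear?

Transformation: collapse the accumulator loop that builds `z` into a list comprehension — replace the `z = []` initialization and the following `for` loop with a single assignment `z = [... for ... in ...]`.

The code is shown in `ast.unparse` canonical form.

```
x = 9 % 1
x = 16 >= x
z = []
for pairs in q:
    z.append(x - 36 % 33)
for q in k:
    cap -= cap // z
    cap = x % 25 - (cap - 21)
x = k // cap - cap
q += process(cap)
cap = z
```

9

Transformed code:
x = 9 % 1
x = 16 >= x
z = [x - 36 % 33 for pairs in q]
for q in k:
    cap -= cap // z
    cap = x % 25 - (cap - 21)
x = k // cap - cap
q += process(cap)
cap = z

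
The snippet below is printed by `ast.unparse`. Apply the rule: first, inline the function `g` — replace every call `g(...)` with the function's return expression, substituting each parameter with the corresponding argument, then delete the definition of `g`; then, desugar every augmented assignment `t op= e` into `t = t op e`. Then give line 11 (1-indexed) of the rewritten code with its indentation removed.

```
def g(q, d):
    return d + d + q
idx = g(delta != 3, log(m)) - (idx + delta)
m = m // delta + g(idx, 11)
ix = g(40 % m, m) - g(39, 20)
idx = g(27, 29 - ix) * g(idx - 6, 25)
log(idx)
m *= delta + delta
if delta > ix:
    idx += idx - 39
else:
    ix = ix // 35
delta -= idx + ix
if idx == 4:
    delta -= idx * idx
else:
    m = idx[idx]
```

Transformed code:
idx = log(m) + log(m) + (delta != 3) - (idx + delta)
m = m // delta + (11 + 11 + idx)
ix = m + m + 40 % m - (20 + 20 + 39)
idx = (29 - ix + (29 - ix) + 27) * (25 + 25 + (idx - 6))
log(idx)
m = m * (delta + delta)
if delta > ix:
    idx = idx + (idx - 39)
else:
    ix = ix // 35
delta = delta - (idx + ix)
if idx == 4:
    delta = delta - idx * idx
else:
    m = idx[idx]

delta = delta - (idx + ix)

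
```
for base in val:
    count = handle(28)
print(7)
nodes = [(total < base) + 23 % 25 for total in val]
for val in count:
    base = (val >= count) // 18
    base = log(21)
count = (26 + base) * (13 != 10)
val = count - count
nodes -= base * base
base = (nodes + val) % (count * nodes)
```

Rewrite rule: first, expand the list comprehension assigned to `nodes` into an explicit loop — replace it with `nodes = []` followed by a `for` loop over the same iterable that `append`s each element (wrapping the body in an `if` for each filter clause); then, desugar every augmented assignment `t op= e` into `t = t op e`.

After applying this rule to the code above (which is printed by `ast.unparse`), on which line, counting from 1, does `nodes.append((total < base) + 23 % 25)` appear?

Transformed code:
for base in val:
    count = handle(28)
print(7)
nodes = []
for total in val:
    nodes.append((total < base) + 23 % 25)
for val in count:
    base = (val >= count) // 18
    base = log(21)
count = (26 + base) * (13 != 10)
val = count - count
nodes = nodes - base * base
base = (nodes + val) % (count * nodes)

6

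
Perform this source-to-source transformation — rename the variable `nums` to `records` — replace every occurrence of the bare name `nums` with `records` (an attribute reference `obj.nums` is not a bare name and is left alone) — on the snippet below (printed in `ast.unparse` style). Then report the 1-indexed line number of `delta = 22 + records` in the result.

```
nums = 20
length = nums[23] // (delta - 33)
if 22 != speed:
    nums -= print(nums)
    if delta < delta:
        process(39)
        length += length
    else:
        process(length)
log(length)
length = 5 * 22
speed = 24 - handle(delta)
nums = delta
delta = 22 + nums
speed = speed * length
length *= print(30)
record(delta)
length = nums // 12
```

Transformed code:
records = 20
length = records[23] // (delta - 33)
if 22 != speed:
    records -= print(records)
    if delta < delta:
        process(39)
        length += length
    else:
        process(length)
log(length)
length = 5 * 22
speed = 24 - handle(delta)
records = delta
delta = 22 + records
speed = speed * length
length *= print(30)
record(delta)
length = records // 12

14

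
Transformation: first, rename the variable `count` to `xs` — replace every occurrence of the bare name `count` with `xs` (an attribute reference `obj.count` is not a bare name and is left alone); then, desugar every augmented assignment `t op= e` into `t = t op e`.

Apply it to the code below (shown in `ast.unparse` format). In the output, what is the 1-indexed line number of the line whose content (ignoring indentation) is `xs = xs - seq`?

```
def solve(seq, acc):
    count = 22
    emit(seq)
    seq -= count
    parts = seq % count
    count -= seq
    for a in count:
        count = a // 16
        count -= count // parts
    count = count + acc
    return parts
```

Transformed code:
def solve(seq, acc):
    xs = 22
    emit(seq)
    seq = seq - xs
    parts = seq % xs
    xs = xs - seq
    for a in xs:
        xs = a // 16
        xs = xs - xs // parts
    xs = xs + acc
    return parts

6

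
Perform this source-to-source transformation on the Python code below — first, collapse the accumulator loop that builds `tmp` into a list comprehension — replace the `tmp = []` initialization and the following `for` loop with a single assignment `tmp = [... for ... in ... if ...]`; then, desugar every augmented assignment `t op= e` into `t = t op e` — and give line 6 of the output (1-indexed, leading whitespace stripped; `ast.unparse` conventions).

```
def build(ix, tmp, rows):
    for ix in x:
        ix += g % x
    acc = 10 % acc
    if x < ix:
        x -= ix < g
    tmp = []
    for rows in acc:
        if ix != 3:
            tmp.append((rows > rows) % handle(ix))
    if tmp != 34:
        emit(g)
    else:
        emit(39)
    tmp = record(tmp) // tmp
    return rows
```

x = x - (ix < g)

Transformed code:
def build(ix, tmp, rows):
    for ix in x:
        ix = ix + g % x
    acc = 10 % acc
    if x < ix:
        x = x - (ix < g)
    tmp = [(rows > rows) % handle(ix) for rows in acc if ix != 3]
    if tmp != 34:
        emit(g)
    else:
        emit(39)
    tmp = record(tmp) // tmp
    return rows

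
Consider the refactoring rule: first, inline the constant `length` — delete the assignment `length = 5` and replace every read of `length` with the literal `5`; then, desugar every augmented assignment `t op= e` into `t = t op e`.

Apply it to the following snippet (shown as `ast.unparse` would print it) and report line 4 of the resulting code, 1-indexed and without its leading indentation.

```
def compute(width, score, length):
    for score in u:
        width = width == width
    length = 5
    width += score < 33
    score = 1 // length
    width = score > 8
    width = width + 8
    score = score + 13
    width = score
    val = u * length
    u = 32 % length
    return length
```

width = width + (score < 33)

Transformed code:
def compute(width, score, length):
    for score in u:
        width = width == width
    width = width + (score < 33)
    score = 1 // 5
    width = score > 8
    width = width + 8
    score = score + 13
    width = score
    val = u * 5
    u = 32 % 5
    return 5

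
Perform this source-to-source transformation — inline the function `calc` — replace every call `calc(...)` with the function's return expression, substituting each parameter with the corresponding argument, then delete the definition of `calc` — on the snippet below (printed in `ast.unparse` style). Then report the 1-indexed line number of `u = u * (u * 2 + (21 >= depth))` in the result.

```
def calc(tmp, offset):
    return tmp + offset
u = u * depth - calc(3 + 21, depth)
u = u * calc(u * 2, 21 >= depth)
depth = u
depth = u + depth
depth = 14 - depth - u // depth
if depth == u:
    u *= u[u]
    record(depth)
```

2

Transformed code:
u = u * depth - (3 + 21 + depth)
u = u * (u * 2 + (21 >= depth))
depth = u
depth = u + depth
depth = 14 - depth - u // depth
if depth == u:
    u *= u[u]
    record(depth)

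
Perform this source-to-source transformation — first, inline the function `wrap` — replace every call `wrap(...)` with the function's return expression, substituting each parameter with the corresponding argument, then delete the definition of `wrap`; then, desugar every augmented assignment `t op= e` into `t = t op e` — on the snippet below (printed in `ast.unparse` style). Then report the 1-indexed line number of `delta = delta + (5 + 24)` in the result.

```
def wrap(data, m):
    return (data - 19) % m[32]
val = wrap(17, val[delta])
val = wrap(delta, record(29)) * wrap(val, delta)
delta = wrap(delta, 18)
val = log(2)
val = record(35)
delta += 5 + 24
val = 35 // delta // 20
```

Transformed code:
val = (17 - 19) % val[delta][32]
val = (delta - 19) % record(29)[32] * ((val - 19) % delta[32])
delta = (delta - 19) % 18[32]
val = log(2)
val = record(35)
delta = delta + (5 + 24)
val = 35 // delta // 20

6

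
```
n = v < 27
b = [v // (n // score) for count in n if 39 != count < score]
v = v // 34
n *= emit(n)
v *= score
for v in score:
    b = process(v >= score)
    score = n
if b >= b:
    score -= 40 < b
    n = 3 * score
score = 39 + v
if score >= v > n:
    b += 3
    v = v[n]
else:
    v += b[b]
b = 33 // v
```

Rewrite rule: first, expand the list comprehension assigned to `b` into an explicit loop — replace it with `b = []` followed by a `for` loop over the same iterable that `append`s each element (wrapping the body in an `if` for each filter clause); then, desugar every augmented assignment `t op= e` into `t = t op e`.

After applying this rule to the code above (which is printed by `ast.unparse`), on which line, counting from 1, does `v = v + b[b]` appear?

Transformed code:
n = v < 27
b = []
for count in n:
    if 39 != count < score:
        b.append(v // (n // score))
v = v // 34
n = n * emit(n)
v = v * score
for v in score:
    b = process(v >= score)
    score = n
if b >= b:
    score = score - (40 < b)
    n = 3 * score
score = 39 + v
if score >= v > n:
    b = b + 3
    v = v[n]
else:
    v = v + b[b]
b = 33 // v

20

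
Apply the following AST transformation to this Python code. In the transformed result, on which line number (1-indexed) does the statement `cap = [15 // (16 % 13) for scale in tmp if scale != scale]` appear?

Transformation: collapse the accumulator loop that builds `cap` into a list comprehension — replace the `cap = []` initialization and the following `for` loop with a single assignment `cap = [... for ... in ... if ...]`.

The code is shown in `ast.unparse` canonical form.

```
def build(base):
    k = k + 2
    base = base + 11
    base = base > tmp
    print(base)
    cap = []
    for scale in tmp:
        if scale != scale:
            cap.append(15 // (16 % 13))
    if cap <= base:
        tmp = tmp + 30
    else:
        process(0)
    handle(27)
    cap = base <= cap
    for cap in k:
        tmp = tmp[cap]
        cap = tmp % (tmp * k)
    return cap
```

6

Transformed code:
def build(base):
    k = k + 2
    base = base + 11
    base = base > tmp
    print(base)
    cap = [15 // (16 % 13) for scale in tmp if scale != scale]
    if cap <= base:
        tmp = tmp + 30
    else:
        process(0)
    handle(27)
    cap = base <= cap
    for cap in k:
        tmp = tmp[cap]
        cap = tmp % (tmp * k)
    return cap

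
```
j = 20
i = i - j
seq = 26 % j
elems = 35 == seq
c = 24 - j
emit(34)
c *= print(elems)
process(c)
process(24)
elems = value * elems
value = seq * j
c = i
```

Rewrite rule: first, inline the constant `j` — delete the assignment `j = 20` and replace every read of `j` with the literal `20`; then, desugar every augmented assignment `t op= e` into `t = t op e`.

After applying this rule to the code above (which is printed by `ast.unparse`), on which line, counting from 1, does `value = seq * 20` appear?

10

Transformed code:
i = i - 20
seq = 26 % 20
elems = 35 == seq
c = 24 - 20
emit(34)
c = c * print(elems)
process(c)
process(24)
elems = value * elems
value = seq * 20
c = i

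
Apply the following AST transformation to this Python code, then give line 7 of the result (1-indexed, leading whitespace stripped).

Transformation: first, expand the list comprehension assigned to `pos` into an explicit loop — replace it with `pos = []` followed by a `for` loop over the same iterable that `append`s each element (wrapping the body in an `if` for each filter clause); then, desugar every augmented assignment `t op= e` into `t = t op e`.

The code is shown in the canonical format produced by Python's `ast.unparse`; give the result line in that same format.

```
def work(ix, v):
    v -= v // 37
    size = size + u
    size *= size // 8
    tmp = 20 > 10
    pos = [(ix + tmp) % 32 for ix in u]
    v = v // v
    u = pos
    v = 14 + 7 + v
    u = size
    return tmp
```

Transformed code:
def work(ix, v):
    v = v - v // 37
    size = size + u
    size = size * (size // 8)
    tmp = 20 > 10
    pos = []
    for ix in u:
        pos.append((ix + tmp) % 32)
    v = v // v
    u = pos
    v = 14 + 7 + v
    u = size
    return tmp

for ix in u:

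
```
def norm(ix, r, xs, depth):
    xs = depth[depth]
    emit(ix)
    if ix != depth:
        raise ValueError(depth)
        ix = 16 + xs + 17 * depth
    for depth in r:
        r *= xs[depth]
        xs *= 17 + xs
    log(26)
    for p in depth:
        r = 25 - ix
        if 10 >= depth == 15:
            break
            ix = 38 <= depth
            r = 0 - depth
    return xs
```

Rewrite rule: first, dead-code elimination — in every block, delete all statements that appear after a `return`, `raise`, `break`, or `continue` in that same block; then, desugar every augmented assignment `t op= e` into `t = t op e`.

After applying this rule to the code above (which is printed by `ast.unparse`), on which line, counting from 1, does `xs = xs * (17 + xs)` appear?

Transformed code:
def norm(ix, r, xs, depth):
    xs = depth[depth]
    emit(ix)
    if ix != depth:
        raise ValueError(depth)
    for depth in r:
        r = r * xs[depth]
        xs = xs * (17 + xs)
    log(26)
    for p in depth:
        r = 25 - ix
        if 10 >= depth == 15:
            break
    return xs

8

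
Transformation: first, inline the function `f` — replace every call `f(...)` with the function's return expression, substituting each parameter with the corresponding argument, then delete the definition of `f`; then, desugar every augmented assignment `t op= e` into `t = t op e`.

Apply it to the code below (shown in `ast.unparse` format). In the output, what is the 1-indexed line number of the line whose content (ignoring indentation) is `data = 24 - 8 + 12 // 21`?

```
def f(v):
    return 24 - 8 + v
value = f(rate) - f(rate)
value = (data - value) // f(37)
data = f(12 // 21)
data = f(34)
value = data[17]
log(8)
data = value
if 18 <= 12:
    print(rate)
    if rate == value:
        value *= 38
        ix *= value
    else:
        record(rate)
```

Transformed code:
value = 24 - 8 + rate - (24 - 8 + rate)
value = (data - value) // (24 - 8 + 37)
data = 24 - 8 + 12 // 21
data = 24 - 8 + 34
value = data[17]
log(8)
data = value
if 18 <= 12:
    print(rate)
    if rate == value:
        value = value * 38
        ix = ix * value
    else:
        record(rate)

3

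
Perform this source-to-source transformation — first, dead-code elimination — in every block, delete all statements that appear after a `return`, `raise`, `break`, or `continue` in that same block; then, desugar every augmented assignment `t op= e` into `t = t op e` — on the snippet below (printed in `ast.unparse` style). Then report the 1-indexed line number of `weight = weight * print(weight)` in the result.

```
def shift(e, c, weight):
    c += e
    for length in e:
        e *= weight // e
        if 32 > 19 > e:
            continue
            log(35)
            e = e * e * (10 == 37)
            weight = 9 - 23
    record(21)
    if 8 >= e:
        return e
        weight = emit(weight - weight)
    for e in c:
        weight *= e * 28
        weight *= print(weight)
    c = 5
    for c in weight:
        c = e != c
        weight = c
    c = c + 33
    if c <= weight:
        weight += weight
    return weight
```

12

Transformed code:
def shift(e, c, weight):
    c = c + e
    for length in e:
        e = e * (weight // e)
        if 32 > 19 > e:
            continue
    record(21)
    if 8 >= e:
        return e
    for e in c:
        weight = weight * (e * 28)
        weight = weight * print(weight)
    c = 5
    for c in weight:
        c = e != c
        weight = c
    c = c + 33
    if c <= weight:
        weight = weight + weight
    return weight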